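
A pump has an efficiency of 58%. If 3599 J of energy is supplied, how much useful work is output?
W_out = η·W_in = 0.58·3599 = 2087.42 J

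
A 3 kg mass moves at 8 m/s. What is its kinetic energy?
KE = ½mv² = ½(3)(8)² = 96.0 J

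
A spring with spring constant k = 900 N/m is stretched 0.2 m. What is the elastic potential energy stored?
PE = ½kx² = ½(900)(0.2)² = 18.0 J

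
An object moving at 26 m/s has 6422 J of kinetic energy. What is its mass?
m = 2·KE/v² = 2·6422/(26)² = 19.0 kg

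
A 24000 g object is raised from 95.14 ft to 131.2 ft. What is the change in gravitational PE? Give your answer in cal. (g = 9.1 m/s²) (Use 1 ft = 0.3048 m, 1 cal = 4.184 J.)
Convert to SI: m = 24.0 kg, Δh = 10.9911 m
ΔPE = mgΔh = (24.0)(9.1)(10.9911) = 2400.45 J = 573.7 cal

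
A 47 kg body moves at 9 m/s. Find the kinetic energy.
KE = ½mv² = ½(47)(9)² = 1903.5 J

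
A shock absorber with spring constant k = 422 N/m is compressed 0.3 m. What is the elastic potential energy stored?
PE = ½kx² = ½(422)(0.3)² = 18.99 J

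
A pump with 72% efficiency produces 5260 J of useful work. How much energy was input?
W_in = W_out/η = 5260/0.72 = 7306 J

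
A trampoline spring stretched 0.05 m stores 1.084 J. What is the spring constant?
k = 2·PE/x² = 2·1.084/(0.05)² = 867.2 N/m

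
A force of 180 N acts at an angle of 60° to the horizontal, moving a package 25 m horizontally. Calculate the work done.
W = F·d·cosθ = (180)(25)cos(60°) = 2250 J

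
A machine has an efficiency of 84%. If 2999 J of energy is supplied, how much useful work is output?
W_out = η·W_in = 0.84·2999 = 2519.16 J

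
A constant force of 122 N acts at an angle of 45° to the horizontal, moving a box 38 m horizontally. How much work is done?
W = F·d·cosθ = (122)(38)cos(45°) = 3278 J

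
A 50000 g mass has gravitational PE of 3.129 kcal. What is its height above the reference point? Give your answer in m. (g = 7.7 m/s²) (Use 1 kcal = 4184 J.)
Convert to SI: m = 50.0 kg, PE = 13091.7 J
h = PE/(mg) = 13091.7/(50.0·7.7) = 34.0 m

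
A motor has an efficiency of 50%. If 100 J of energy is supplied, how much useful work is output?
W_out = η·W_in = 0.5·100 = 50.0 J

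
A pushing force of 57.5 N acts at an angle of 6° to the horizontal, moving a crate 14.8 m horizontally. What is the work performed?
W = F·d·cosθ = (57.5)(14.8)cos(6°) = 846.3 J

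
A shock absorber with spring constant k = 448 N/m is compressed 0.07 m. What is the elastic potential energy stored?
PE = ½kx² = ½(448)(0.07)² = 1.098 J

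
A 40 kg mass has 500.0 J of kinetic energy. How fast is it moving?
v = √(2·KE/m) = √(2·500.0/40) = 5.0 m/s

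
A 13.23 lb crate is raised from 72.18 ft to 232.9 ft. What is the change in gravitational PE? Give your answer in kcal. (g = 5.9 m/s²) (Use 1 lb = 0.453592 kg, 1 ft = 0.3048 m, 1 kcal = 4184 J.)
Convert to SI: m = 6.00102 kg, Δh = 48.9875 m
ΔPE = mgΔh = (6.00102)(5.9)(48.9875) = 1734.45 J = 0.4145 kcal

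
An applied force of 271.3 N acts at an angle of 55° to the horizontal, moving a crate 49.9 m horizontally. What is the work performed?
W = F·d·cosθ = (271.3)(49.9)cos(55°) = 7765 J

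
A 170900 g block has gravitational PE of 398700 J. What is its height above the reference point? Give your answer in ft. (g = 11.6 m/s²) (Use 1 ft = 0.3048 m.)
Convert to SI: m = 170.9 kg, PE = 398700 J
h = PE/(mg) = 398700/(170.9·11.6) = 201.116 m = 659.8 ft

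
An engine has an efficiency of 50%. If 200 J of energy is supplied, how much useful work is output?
W_out = η·W_in = 0.5·200 = 100.0 J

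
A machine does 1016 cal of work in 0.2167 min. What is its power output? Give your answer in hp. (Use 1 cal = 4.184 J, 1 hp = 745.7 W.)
Convert to SI: W = 4250.94 J, t = 13.002 s
P = W/t = 4250.94/13.002 = 326.945 W = 0.4384 hp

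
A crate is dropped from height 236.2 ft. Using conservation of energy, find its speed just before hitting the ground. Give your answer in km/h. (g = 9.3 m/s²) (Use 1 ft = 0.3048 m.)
Convert to SI: h = 71.9938 m
mgh = ½mv² ⇒ v = √(2gh) = √(2·9.3·71.9938) = 36.5935 m/s = 131.7 km/h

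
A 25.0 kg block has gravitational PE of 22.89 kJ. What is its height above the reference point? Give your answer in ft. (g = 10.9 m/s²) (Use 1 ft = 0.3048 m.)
Convert to SI: m = 25.0 kg, PE = 22890.0 J
h = PE/(mg) = 22890.0/(25.0·10.9) = 84.0 m = 275.6 ft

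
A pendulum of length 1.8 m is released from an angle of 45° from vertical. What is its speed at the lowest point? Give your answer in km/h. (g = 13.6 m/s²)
h = L(1 − cosθ) = 1.8(1 − cos45°) = 0.527208 m
v = √(2gh) = √(2·13.6·0.527208) = 3.78683 m/s = 13.63 km/h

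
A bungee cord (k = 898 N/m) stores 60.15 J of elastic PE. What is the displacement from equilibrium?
x = √(2·PE/k) = √(2·60.15/898) = 0.366 m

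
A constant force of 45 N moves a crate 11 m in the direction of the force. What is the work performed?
W = F·d = (45)(11) = 495.0 J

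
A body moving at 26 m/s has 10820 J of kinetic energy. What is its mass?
m = 2·KE/v² = 2·10820/(26)² = 32.01 kg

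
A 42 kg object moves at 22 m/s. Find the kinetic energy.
KE = ½mv² = ½(42)(22)² = 10164.0 J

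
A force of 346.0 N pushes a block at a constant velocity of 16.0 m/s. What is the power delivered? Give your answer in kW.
P = Fv = (346.0)(16.0) = 5536.0 W = 5.536 kW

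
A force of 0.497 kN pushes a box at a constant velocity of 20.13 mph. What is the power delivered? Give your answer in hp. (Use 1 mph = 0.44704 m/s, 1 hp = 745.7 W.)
Convert to SI: F = 497.0 N, v = 8.99892 m/s
P = Fv = (497.0)(8.99892) = 4472.46 W = 5.998 hp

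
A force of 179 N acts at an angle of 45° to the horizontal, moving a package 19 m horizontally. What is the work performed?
W = F·d·cosθ = (179)(19)cos(45°) = 2405 J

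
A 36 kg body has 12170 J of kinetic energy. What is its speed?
v = √(2·KE/m) = √(2·12170/36) = 26.0 m/s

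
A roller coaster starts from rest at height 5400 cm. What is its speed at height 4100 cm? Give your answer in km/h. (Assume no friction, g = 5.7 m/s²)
Convert to SI: h₁−h₂ = 13.0 m
mgh₁ = mgh₂ + ½mv² ⇒ v = √(2g(h₁−h₂)) = √(2·5.7·13.0) = 12.1737 m/s = 43.83 km/h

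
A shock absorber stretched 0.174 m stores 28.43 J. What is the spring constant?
k = 2·PE/x² = 2·28.43/(0.174)² = 1878 N/m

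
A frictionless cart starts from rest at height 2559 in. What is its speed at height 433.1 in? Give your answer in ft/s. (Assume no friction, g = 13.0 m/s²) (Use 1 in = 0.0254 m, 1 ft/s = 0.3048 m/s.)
Convert to SI: h₁−h₂ = 53.9979 m
mgh₁ = mgh₂ + ½mv² ⇒ v = √(2g(h₁−h₂)) = √(2·13.0·53.9979) = 37.4692 m/s = 122.9 ft/s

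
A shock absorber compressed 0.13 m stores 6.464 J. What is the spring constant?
k = 2·PE/x² = 2·6.464/(0.13)² = 765.0 N/m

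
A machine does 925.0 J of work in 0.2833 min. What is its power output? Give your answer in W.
Convert to SI: W = 925.0 J, t = 16.998 s
P = W/t = 925.0/16.998 = 54.42 W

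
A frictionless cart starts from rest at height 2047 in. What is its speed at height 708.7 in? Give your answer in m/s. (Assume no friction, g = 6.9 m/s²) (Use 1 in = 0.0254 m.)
Convert to SI: h₁−h₂ = 33.9928 m
mgh₁ = mgh₂ + ½mv² ⇒ v = √(2g(h₁−h₂)) = √(2·6.9·33.9928) = 21.66 m/s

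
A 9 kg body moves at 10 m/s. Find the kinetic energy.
KE = ½mv² = ½(9)(10)² = 450.0 J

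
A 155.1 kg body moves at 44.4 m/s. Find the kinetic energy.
KE = ½mv² = ½(155.1)(44.4)² = 152900 J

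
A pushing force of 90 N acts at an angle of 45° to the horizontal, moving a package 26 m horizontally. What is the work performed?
W = F·d·cosθ = (90)(26)cos(45°) = 1655 J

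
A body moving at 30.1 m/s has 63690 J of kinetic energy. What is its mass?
m = 2·KE/v² = 2·63690/(30.1)² = 140.6 kg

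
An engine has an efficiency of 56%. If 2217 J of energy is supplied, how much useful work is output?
W_out = η·W_in = 0.56·2217 = 1241.52 J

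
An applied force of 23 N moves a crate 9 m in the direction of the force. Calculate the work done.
W = F·d = (23)(9) = 207.0 J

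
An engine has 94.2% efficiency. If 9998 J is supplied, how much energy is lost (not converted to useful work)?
W_lost = W_in(1 − η) = 9998·(1 − 0.942) = 579.9 J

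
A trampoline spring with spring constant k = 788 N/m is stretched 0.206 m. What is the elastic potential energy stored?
PE = ½kx² = ½(788)(0.206)² = 16.72 J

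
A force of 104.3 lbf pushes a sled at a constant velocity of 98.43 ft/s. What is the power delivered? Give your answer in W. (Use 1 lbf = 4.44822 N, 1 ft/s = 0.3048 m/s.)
Convert to SI: F = 463.949 N, v = 30.0015 m/s
P = Fv = (463.949)(30.0015) = 13920 W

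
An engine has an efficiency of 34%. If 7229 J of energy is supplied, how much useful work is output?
W_out = η·W_in = 0.34·7229 = 2457.86 J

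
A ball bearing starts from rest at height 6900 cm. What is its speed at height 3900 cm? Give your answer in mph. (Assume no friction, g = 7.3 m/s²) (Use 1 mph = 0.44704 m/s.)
Convert to SI: h₁−h₂ = 30.0 m
mgh₁ = mgh₂ + ½mv² ⇒ v = √(2g(h₁−h₂)) = √(2·7.3·30.0) = 20.9284 m/s = 46.82 mph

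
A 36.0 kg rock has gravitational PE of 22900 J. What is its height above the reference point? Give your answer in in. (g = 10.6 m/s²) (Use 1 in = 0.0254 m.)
h = PE/(mg) = 22900.0/(36.0·10.6) = 60.0105 m = 2363 in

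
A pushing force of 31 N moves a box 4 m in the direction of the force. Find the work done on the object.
W = F·d = (31)(4) = 124.0 J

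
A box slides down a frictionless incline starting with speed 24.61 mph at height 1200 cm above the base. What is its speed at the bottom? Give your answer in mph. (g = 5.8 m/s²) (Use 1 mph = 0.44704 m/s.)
Convert to SI: v₀ = 11.0017 m/s, h = 12.0 m
½mv₀² + mgh = ½mv² ⇒ v = √(v₀² + 2gh) = √(11.0017² + 2·5.8·12.0) = 16.1318 m/s = 36.09 mph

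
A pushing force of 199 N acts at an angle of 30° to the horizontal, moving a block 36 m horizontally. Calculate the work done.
W = F·d·cosθ = (199)(36)cos(30°) = 6204 J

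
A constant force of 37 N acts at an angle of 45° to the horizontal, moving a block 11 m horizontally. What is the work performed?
W = F·d·cosθ = (37)(11)cos(45°) = 287.8 J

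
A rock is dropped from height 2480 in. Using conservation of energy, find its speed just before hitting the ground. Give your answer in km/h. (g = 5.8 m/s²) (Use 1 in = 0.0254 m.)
Convert to SI: h = 62.992 m
mgh = ½mv² ⇒ v = √(2gh) = √(2·5.8·62.992) = 27.0316 m/s = 97.31 km/h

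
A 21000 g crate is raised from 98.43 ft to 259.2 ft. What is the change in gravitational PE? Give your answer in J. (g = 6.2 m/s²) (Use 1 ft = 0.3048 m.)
Convert to SI: m = 21.0 kg, Δh = 49.0027 m
ΔPE = mgΔh = (21.0)(6.2)(49.0027) = 6380 J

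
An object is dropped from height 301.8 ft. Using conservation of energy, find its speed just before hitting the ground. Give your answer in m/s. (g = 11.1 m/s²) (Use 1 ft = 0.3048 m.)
Convert to SI: h = 91.9886 m
mgh = ½mv² ⇒ v = √(2gh) = √(2·11.1·91.9886) = 45.19 m/s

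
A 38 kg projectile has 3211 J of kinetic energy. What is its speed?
v = √(2·KE/m) = √(2·3211/38) = 13.0 m/s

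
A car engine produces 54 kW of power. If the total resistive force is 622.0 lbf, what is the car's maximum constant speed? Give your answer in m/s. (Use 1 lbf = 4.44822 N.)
Convert to SI: F = 2766.79 N
P = Fv ⇒ v = P/F = 54000 W/2766.79 N = 19.52 m/s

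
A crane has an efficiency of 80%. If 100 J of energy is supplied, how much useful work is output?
W_out = η·W_in = 0.8·100 = 80.0 J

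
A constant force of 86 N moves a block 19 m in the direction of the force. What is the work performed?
W = F·d = (86)(19) = 1634 J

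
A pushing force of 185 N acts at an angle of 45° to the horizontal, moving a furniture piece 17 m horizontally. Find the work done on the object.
W = F·d·cosθ = (185)(17)cos(45°) = 2224 J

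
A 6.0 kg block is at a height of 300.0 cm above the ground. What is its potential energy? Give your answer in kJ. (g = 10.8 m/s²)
Convert to SI: m = 6.0 kg, h = 3.0 m
PE = mgh = (6.0)(10.8)(3.0) = 194.4 J = 0.1944 kJ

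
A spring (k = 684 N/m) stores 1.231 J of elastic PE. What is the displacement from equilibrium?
x = √(2·PE/k) = √(2·1.231/684) = 0.06 m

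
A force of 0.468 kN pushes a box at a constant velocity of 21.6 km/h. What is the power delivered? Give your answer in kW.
Convert to SI: F = 468.0 N, v = 6.0 m/s
P = Fv = (468.0)(6.0) = 2808.0 W = 2.808 kW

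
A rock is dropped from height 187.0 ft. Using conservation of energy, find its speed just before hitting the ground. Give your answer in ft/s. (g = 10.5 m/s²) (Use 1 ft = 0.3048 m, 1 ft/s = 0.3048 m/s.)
Convert to SI: h = 56.9976 m
mgh = ½mv² ⇒ v = √(2gh) = √(2·10.5·56.9976) = 34.597 m/s = 113.5 ft/s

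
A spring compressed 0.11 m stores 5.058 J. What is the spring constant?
k = 2·PE/x² = 2·5.058/(0.11)² = 836.0 N/m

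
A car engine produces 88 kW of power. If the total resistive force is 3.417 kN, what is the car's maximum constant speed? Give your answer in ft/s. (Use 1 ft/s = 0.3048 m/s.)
Convert to SI: F = 3417.0 N
P = Fv ⇒ v = P/F = 88000 W/3417.0 N = 25.7536 m/s = 84.49 ft/s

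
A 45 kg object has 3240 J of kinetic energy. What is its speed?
v = √(2·KE/m) = √(2·3240/45) = 12.0 m/s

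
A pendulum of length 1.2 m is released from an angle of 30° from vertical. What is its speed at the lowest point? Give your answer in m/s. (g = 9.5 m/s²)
h = L(1 − cosθ) = 1.2(1 − cos30°) = 0.16077 m
v = √(2gh) = √(2·9.5·0.16077) = 1.748 m/s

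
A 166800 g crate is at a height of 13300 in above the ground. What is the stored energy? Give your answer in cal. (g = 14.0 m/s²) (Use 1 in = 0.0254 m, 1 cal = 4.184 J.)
Convert to SI: m = 166.8 kg, h = 337.82 m
PE = mgh = (166.8)(14.0)(337.82) = 788877 J = 188500 cal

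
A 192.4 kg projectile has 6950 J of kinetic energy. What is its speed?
v = √(2·KE/m) = √(2·6950/192.4) = 8.5 m/s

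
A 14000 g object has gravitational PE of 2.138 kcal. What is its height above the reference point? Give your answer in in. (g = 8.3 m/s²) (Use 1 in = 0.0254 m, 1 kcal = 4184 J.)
Convert to SI: m = 14.0 kg, PE = 8945.39 J
h = PE/(mg) = 8945.39/(14.0·8.3) = 76.9827 m = 3031 in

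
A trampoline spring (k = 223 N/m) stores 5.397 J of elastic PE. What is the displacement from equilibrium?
x = √(2·PE/k) = √(2·5.397/223) = 0.22 m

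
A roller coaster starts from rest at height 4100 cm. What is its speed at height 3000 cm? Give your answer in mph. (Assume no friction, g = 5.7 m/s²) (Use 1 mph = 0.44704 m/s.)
Convert to SI: h₁−h₂ = 11.0 m
mgh₁ = mgh₂ + ½mv² ⇒ v = √(2g(h₁−h₂)) = √(2·5.7·11.0) = 11.1982 m/s = 25.05 mph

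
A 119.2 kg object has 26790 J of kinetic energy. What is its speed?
v = √(2·KE/m) = √(2·26790/119.2) = 21.2 m/s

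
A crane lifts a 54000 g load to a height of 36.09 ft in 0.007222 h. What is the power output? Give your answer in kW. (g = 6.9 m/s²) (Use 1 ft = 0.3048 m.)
Convert to SI: m = 54.0 kg, h = 11.0002 m, t = 25.9992 s
P = mgh/t = (54.0)(6.9)(11.0002)/25.9992 = 157.647 W = 0.1576 kW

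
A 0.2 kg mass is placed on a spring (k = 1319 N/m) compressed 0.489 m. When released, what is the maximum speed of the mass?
½kx² = ½mv² ⇒ v = x√(k/m) = (0.489)√(1319/0.2) = 39.71 m/s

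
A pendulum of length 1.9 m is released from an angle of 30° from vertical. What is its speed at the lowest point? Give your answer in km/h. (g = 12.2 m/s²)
h = L(1 − cosθ) = 1.9(1 − cos30°) = 0.254552 m
v = √(2gh) = √(2·12.2·0.254552) = 2.4922 m/s = 8.972 km/h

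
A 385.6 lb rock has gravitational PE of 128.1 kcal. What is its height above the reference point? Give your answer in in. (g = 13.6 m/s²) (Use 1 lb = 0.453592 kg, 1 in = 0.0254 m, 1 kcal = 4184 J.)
Convert to SI: m = 174.905 kg, PE = 535970 J
h = PE/(mg) = 535970/(174.905·13.6) = 225.32 m = 8871 in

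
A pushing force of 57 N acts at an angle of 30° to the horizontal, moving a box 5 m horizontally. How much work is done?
W = F·d·cosθ = (57)(5)cos(30°) = 246.8 J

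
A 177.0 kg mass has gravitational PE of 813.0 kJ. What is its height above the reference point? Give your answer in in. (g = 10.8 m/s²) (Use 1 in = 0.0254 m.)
Convert to SI: m = 177.0 kg, PE = 813000 J
h = PE/(mg) = 813000/(177.0·10.8) = 425.298 m = 16740 in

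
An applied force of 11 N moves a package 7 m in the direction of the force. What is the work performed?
W = F·d = (11)(7) = 77.0 J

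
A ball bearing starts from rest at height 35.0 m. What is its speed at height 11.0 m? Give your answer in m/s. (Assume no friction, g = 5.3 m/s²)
mgh₁ = mgh₂ + ½mv² ⇒ v = √(2g(h₁−h₂)) = √(2·5.3·24.0) = 15.95 m/s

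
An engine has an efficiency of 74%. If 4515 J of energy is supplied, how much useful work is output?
W_out = η·W_in = 0.74·4515 = 3341.1 J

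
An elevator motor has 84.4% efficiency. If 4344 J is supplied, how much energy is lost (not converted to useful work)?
W_lost = W_in(1 − η) = 4344·(1 − 0.844) = 677.7 J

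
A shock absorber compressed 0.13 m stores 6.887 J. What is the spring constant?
k = 2·PE/x² = 2·6.887/(0.13)² = 815.0 N/m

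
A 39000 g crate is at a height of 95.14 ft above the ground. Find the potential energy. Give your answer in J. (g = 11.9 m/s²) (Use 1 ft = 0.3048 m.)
Convert to SI: m = 39.0 kg, h = 28.9987 m
PE = mgh = (39.0)(11.9)(28.9987) = 13460 J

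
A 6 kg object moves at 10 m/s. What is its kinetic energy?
KE = ½mv² = ½(6)(10)² = 300.0 J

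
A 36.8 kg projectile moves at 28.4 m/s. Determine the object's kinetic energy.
KE = ½mv² = ½(36.8)(28.4)² = 14840 J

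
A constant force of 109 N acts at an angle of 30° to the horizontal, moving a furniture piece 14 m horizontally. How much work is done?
W = F·d·cosθ = (109)(14)cos(30°) = 1322 J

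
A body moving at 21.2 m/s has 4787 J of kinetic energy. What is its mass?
m = 2·KE/v² = 2·4787/(21.2)² = 21.3 kg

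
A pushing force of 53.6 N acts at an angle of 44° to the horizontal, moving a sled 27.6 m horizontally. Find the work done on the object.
W = F·d·cosθ = (53.6)(27.6)cos(44°) = 1064 J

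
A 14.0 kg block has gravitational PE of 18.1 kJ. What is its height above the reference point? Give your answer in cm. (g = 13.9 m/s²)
Convert to SI: m = 14.0 kg, PE = 18100.0 J
h = PE/(mg) = 18100.0/(14.0·13.9) = 93.0113 m = 9301 cm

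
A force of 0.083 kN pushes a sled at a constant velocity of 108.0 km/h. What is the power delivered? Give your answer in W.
Convert to SI: F = 83.0 N, v = 30.0 m/s
P = Fv = (83.0)(30.0) = 2490 W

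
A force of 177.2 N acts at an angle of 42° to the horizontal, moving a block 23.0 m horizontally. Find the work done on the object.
W = F·d·cosθ = (177.2)(23.0)cos(42°) = 3029 J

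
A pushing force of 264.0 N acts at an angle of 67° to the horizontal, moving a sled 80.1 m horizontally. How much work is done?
W = F·d·cosθ = (264.0)(80.1)cos(67°) = 8263 J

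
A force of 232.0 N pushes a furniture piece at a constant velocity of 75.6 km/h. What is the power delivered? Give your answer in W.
Convert to SI: F = 232.0 N, v = 21.0 m/s
P = Fv = (232.0)(21.0) = 4872 W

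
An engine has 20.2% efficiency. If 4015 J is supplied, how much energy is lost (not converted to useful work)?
W_lost = W_in(1 − η) = 4015·(1 − 0.202) = 3204 J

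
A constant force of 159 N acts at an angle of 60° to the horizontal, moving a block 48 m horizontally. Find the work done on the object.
W = F·d·cosθ = (159)(48)cos(60°) = 3816 J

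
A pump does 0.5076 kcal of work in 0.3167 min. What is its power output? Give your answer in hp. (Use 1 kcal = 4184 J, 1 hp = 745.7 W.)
Convert to SI: W = 2123.8 J, t = 19.002 s
P = W/t = 2123.8/19.002 = 111.767 W = 0.1499 hp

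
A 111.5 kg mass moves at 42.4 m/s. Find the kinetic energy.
KE = ½mv² = ½(111.5)(42.4)² = 100200 J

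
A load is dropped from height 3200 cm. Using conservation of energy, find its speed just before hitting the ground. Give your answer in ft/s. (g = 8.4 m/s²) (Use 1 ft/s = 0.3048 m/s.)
Convert to SI: h = 32.0 m
mgh = ½mv² ⇒ v = √(2gh) = √(2·8.4·32.0) = 23.1862 m/s = 76.07 ft/s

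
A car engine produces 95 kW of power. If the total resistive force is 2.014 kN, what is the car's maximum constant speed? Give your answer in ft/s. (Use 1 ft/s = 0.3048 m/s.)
Convert to SI: F = 2014.0 N
P = Fv ⇒ v = P/F = 95000 W/2014.0 N = 47.1698 m/s = 154.8 ft/s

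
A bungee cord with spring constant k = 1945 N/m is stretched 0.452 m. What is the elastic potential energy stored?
PE = ½kx² = ½(1945)(0.452)² = 198.7 J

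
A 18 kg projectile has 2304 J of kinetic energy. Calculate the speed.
v = √(2·KE/m) = √(2·2304/18) = 16.0 m/s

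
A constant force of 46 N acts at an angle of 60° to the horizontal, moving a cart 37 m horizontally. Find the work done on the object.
W = F·d·cosθ = (46)(37)cos(60°) = 851.0 J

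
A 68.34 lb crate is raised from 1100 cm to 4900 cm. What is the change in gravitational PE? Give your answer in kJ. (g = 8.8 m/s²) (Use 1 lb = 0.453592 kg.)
Convert to SI: m = 30.9985 kg, Δh = 38.0 m
ΔPE = mgΔh = (30.9985)(8.8)(38.0) = 10365.9 J = 10.37 kJ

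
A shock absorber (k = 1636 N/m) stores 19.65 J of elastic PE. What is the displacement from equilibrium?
x = √(2·PE/k) = √(2·19.65/1636) = 0.155 m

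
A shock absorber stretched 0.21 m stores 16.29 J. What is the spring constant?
k = 2·PE/x² = 2·16.29/(0.21)² = 738.8 N/m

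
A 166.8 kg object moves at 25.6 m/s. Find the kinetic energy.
KE = ½mv² = ½(166.8)(25.6)² = 54660 J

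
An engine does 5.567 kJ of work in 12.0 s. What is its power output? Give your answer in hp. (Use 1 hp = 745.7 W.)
Convert to SI: W = 5567.0 J, t = 12.0 s
P = W/t = 5567.0/12.0 = 463.917 W = 0.6221 hp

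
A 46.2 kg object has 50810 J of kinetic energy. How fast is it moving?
v = √(2·KE/m) = √(2·50810/46.2) = 46.9 m/s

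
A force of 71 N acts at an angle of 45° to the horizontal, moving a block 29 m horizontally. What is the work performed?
W = F·d·cosθ = (71)(29)cos(45°) = 1456 J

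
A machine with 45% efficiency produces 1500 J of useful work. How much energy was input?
W_in = W_out/η = 1500/0.45 = 3333 J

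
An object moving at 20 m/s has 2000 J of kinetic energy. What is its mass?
m = 2·KE/v² = 2·2000/(20)² = 10.0 kg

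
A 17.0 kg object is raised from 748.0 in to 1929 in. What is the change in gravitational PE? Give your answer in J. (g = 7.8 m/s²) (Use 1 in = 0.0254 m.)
Convert to SI: m = 17.0 kg, Δh = 29.9974 m
ΔPE = mgΔh = (17.0)(7.8)(29.9974) = 3978 J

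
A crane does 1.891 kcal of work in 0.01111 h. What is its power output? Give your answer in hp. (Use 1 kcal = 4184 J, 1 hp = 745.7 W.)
Convert to SI: W = 7911.94 J, t = 39.996 s
P = W/t = 7911.94/39.996 = 197.818 W = 0.2653 hp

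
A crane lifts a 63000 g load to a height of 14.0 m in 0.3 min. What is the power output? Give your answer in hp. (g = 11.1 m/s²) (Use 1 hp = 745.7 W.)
Convert to SI: m = 63.0 kg, h = 14.0 m, t = 18.0 s
P = mgh/t = (63.0)(11.1)(14.0)/18.0 = 543.9 W = 0.7294 hp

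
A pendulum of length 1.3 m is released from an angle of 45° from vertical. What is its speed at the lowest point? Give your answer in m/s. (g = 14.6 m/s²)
h = L(1 − cosθ) = 1.3(1 − cos45°) = 0.380761 m
v = √(2gh) = √(2·14.6·0.380761) = 3.334 m/s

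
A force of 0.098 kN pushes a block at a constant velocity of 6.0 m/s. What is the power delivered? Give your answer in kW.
Convert to SI: F = 98.0 N, v = 6.0 m/s
P = Fv = (98.0)(6.0) = 588.0 W = 0.588 kW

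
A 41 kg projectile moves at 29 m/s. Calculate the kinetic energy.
KE = ½mv² = ½(41)(29)² = 17240.5 J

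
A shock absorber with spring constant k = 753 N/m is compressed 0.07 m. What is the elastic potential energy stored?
PE = ½kx² = ½(753)(0.07)² = 1.845 J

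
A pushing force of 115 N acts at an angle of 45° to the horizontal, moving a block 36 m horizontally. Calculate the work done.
W = F·d·cosθ = (115)(36)cos(45°) = 2927 J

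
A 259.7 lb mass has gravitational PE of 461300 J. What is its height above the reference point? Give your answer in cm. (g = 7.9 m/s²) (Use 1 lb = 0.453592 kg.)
Convert to SI: m = 117.798 kg, PE = 461300 J
h = PE/(mg) = 461300/(117.798·7.9) = 495.7 m = 49570 cm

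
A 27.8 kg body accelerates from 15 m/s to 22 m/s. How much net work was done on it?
W = ΔKE = ½m(v₂² − v₁²) = ½(27.8)(22² − 15²) = 3600.1 J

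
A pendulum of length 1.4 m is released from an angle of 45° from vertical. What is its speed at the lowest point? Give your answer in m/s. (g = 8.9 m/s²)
h = L(1 − cosθ) = 1.4(1 − cos45°) = 0.410051 m
v = √(2gh) = √(2·8.9·0.410051) = 2.702 m/s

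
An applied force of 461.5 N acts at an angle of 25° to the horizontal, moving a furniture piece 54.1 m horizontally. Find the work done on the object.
W = F·d·cosθ = (461.5)(54.1)cos(25°) = 22630 J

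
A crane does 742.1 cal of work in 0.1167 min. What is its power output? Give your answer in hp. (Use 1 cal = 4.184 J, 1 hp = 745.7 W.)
Convert to SI: W = 3104.95 J, t = 7.002 s
P = W/t = 3104.95/7.002 = 443.437 W = 0.5947 hp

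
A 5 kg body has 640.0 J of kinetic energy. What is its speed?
v = √(2·KE/m) = √(2·640.0/5) = 16.0 m/s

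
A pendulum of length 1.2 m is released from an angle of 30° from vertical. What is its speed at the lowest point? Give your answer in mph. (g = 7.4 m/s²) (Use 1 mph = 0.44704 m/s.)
h = L(1 − cosθ) = 1.2(1 − cos30°) = 0.16077 m
v = √(2gh) = √(2·7.4·0.16077) = 1.54253 m/s = 3.451 mph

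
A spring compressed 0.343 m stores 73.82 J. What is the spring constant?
k = 2·PE/x² = 2·73.82/(0.343)² = 1255 N/m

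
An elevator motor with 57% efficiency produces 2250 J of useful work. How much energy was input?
W_in = W_out/η = 2250/0.57 = 3947 J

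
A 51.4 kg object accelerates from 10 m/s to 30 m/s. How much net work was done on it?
W = ΔKE = ½m(v₂² − v₁²) = ½(51.4)(30² − 10²) = 20560.0 J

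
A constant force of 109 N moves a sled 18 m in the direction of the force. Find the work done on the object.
W = F·d = (109)(18) = 1962 J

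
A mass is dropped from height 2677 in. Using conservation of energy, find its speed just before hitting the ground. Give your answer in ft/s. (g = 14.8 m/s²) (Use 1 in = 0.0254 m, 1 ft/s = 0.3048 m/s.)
Convert to SI: h = 67.9958 m
mgh = ½mv² ⇒ v = √(2gh) = √(2·14.8·67.9958) = 44.8629 m/s = 147.2 ft/s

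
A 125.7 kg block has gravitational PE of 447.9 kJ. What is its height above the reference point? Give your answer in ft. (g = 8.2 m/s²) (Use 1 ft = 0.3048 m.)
Convert to SI: m = 125.7 kg, PE = 447900 J
h = PE/(mg) = 447900/(125.7·8.2) = 434.542 m = 1426 ft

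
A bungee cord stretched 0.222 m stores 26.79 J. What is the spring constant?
k = 2·PE/x² = 2·26.79/(0.222)² = 1087 N/m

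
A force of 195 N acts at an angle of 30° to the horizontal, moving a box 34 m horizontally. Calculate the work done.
W = F·d·cosθ = (195)(34)cos(30°) = 5742 J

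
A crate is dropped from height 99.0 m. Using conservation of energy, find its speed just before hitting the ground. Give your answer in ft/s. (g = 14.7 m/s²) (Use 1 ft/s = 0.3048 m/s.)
mgh = ½mv² ⇒ v = √(2gh) = √(2·14.7·99.0) = 53.95 m/s = 177.0 ft/s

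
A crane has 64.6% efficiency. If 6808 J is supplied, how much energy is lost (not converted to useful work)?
W_lost = W_in(1 − η) = 6808·(1 − 0.646) = 2410 J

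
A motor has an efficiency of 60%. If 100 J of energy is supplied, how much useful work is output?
W_out = η·W_in = 0.6·100 = 60.0 J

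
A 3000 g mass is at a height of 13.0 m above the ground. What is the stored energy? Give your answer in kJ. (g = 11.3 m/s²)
Convert to SI: m = 3.0 kg, h = 13.0 m
PE = mgh = (3.0)(11.3)(13.0) = 440.7 J = 0.4407 kJ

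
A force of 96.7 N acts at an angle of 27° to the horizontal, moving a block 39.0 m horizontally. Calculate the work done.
W = F·d·cosθ = (96.7)(39.0)cos(27°) = 3360 J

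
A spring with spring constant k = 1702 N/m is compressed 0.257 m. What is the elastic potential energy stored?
PE = ½kx² = ½(1702)(0.257)² = 56.21 J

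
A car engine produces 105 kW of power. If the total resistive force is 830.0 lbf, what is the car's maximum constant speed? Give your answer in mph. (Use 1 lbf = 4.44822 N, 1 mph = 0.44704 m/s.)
Convert to SI: F = 3692.02 N
P = Fv ⇒ v = P/F = 105000 W/3692.02 N = 28.4397 m/s = 63.62 mph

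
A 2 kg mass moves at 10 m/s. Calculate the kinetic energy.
KE = ½mv² = ½(2)(10)² = 100.0 J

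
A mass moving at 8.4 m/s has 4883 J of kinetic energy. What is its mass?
m = 2·KE/v² = 2·4883/(8.4)² = 138.4 kg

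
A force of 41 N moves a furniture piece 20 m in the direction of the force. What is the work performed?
W = F·d = (41)(20) = 820.0 J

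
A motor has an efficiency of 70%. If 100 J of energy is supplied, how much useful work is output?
W_out = η·W_in = 0.7·100 = 70.0 J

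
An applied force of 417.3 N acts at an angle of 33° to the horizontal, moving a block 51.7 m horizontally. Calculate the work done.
W = F·d·cosθ = (417.3)(51.7)cos(33°) = 18090 J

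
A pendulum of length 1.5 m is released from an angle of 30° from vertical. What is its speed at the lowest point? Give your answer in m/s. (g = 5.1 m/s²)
h = L(1 − cosθ) = 1.5(1 − cos30°) = 0.200962 m
v = √(2gh) = √(2·5.1·0.200962) = 1.432 m/s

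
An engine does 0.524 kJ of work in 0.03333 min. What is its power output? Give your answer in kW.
Convert to SI: W = 524.0 J, t = 1.9998 s
P = W/t = 524.0/1.9998 = 262.026 W = 0.262 kW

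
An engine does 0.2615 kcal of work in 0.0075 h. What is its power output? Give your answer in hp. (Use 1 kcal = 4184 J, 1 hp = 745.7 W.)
Convert to SI: W = 1094.12 J, t = 27.0 s
P = W/t = 1094.12/27.0 = 40.5228 W = 0.05434 hp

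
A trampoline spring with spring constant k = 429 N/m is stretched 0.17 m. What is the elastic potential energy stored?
PE = ½kx² = ½(429)(0.17)² = 6.199 J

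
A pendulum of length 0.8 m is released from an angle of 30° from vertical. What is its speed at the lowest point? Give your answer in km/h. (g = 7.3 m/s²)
h = L(1 − cosθ) = 0.8(1 − cos30°) = 0.10718 m
v = √(2gh) = √(2·7.3·0.10718) = 1.25093 m/s = 4.503 km/h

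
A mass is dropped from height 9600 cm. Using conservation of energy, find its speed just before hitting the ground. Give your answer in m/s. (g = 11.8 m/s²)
Convert to SI: h = 96.0 m
mgh = ½mv² ⇒ v = √(2gh) = √(2·11.8·96.0) = 47.6 m/s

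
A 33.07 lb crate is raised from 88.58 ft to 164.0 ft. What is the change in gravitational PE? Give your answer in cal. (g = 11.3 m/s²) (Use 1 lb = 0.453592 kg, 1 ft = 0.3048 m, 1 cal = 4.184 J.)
Convert to SI: m = 15.0003 kg, Δh = 22.988 m
ΔPE = mgΔh = (15.0003)(11.3)(22.988) = 3896.54 J = 931.3 cal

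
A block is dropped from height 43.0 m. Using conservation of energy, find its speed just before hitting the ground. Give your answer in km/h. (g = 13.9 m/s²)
mgh = ½mv² ⇒ v = √(2gh) = √(2·13.9·43.0) = 34.5746 m/s = 124.5 km/h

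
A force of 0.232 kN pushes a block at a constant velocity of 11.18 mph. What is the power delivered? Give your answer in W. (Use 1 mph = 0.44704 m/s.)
Convert to SI: F = 232.0 N, v = 4.99791 m/s
P = Fv = (232.0)(4.99791) = 1160 W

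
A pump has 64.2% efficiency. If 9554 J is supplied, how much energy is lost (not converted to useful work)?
W_lost = W_in(1 − η) = 9554·(1 − 0.642) = 3420 J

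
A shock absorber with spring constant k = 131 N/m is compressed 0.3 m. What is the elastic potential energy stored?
PE = ½kx² = ½(131)(0.3)² = 5.895 J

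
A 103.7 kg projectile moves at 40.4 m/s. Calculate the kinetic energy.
KE = ½mv² = ½(103.7)(40.4)² = 84630 J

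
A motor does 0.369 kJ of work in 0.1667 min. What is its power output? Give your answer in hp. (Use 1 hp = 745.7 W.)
Convert to SI: W = 369.0 J, t = 10.002 s
P = W/t = 369.0/10.002 = 36.8926 W = 0.04947 hp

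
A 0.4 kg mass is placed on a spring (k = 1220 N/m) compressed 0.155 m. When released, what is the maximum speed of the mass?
½kx² = ½mv² ⇒ v = x√(k/m) = (0.155)√(1220/0.4) = 8.56 m/s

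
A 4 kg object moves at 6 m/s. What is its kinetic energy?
KE = ½mv² = ½(4)(6)² = 72.0 J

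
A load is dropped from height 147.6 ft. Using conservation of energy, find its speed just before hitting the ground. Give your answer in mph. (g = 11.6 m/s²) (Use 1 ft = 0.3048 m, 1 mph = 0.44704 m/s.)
Convert to SI: h = 44.9885 m
mgh = ½mv² ⇒ v = √(2gh) = √(2·11.6·44.9885) = 32.3069 m/s = 72.27 mph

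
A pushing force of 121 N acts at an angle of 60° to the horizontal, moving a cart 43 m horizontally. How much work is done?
W = F·d·cosθ = (121)(43)cos(60°) = 2602 J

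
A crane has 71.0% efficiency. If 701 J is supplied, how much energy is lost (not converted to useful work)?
W_lost = W_in(1 − η) = 701·(1 − 0.71) = 203.3 J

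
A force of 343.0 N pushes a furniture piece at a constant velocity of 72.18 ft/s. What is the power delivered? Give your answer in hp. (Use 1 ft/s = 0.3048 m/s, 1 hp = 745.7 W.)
Convert to SI: F = 343.0 N, v = 22.0005 m/s
P = Fv = (343.0)(22.0005) = 7546.16 W = 10.12 hp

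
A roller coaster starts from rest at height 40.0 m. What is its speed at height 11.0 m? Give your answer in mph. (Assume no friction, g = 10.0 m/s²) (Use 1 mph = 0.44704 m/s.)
mgh₁ = mgh₂ + ½mv² ⇒ v = √(2g(h₁−h₂)) = √(2·10.0·29.0) = 24.0832 m/s = 53.87 mph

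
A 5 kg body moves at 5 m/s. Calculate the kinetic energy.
KE = ½mv² = ½(5)(5)² = 62.5 J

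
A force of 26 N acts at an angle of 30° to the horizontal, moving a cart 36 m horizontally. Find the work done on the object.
W = F·d·cosθ = (26)(36)cos(30°) = 810.6 J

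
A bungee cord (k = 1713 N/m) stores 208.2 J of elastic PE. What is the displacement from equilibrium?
x = √(2·PE/k) = √(2·208.2/1713) = 0.493 m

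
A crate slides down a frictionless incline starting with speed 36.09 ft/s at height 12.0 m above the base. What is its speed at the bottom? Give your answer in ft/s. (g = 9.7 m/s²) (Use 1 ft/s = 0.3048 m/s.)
Convert to SI: v₀ = 11.0002 m/s, h = 12.0 m
½mv₀² + mgh = ½mv² ⇒ v = √(v₀² + 2gh) = √(11.0002² + 2·9.7·12.0) = 18.8097 m/s = 61.71 ft/s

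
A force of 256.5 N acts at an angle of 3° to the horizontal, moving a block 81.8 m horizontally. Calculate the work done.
W = F·d·cosθ = (256.5)(81.8)cos(3°) = 20950 J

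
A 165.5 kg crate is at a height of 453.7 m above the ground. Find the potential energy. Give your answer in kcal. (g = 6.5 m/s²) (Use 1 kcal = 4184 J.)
PE = mgh = (165.5)(6.5)(453.7) = 488068 J = 116.7 kcal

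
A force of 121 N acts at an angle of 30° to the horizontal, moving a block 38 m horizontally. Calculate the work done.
W = F·d·cosθ = (121)(38)cos(30°) = 3982 J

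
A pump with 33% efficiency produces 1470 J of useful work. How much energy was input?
W_in = W_out/η = 1470/0.33 = 4455 J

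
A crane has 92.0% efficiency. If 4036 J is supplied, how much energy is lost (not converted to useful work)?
W_lost = W_in(1 − η) = 4036·(1 − 0.92) = 322.9 J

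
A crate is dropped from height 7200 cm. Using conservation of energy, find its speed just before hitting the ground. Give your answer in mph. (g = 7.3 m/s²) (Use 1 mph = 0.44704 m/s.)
Convert to SI: h = 72.0 m
mgh = ½mv² ⇒ v = √(2gh) = √(2·7.3·72.0) = 32.4222 m/s = 72.53 mph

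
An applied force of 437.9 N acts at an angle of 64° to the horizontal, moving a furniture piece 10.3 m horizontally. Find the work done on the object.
W = F·d·cosθ = (437.9)(10.3)cos(64°) = 1977 J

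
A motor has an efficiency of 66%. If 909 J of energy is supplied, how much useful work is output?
W_out = η·W_in = 0.66·909 = 599.94 J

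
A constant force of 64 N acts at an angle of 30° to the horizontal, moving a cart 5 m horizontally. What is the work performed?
W = F·d·cosθ = (64)(5)cos(30°) = 277.1 J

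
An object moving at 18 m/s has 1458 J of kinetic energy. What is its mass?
m = 2·KE/v² = 2·1458/(18)² = 9.0 kg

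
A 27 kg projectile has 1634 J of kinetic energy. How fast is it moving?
v = √(2·KE/m) = √(2·1634/27) = 11.0 m/s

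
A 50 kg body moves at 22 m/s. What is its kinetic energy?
KE = ½mv² = ½(50)(22)² = 12100.0 J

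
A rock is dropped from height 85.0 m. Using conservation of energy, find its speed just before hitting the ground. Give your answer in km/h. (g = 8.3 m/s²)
mgh = ½mv² ⇒ v = √(2gh) = √(2·8.3·85.0) = 37.5633 m/s = 135.2 km/h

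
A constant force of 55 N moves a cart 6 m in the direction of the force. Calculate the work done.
W = F·d = (55)(6) = 330.0 J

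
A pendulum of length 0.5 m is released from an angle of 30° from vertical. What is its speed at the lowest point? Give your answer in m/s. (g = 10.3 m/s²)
h = L(1 − cosθ) = 0.5(1 − cos30°) = 0.0669873 m
v = √(2gh) = √(2·10.3·0.0669873) = 1.175 m/s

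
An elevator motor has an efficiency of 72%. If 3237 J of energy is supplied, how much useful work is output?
W_out = η·W_in = 0.72·3237 = 2330.64 J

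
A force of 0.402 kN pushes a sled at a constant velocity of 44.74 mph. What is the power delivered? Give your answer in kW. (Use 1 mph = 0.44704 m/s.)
Convert to SI: F = 402.0 N, v = 20.0006 m/s
P = Fv = (402.0)(20.0006) = 8040.23 W = 8.04 kW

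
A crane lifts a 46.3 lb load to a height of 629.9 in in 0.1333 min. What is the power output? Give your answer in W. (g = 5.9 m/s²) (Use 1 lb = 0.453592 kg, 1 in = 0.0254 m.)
Convert to SI: m = 21.0013 kg, h = 15.9995 m, t = 7.998 s
P = mgh/t = (21.0013)(5.9)(15.9995)/7.998 = 247.9 W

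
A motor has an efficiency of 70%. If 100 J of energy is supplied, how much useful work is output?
W_out = η·W_in = 0.7·100 = 70.0 J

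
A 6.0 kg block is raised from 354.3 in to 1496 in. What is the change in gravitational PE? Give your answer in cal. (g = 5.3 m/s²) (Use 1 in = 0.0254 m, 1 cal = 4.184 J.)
Convert to SI: m = 6.0 kg, Δh = 28.9992 m
ΔPE = mgΔh = (6.0)(5.3)(28.9992) = 922.174 J = 220.4 cal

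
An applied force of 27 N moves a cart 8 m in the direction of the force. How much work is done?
W = F·d = (27)(8) = 216.0 J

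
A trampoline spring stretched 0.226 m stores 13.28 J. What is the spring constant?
k = 2·PE/x² = 2·13.28/(0.226)² = 520.0 N/m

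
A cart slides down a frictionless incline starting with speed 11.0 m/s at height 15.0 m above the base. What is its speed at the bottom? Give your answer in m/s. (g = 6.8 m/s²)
½mv₀² + mgh = ½mv² ⇒ v = √(v₀² + 2gh) = √(11.0² + 2·6.8·15.0) = 18.03 m/s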